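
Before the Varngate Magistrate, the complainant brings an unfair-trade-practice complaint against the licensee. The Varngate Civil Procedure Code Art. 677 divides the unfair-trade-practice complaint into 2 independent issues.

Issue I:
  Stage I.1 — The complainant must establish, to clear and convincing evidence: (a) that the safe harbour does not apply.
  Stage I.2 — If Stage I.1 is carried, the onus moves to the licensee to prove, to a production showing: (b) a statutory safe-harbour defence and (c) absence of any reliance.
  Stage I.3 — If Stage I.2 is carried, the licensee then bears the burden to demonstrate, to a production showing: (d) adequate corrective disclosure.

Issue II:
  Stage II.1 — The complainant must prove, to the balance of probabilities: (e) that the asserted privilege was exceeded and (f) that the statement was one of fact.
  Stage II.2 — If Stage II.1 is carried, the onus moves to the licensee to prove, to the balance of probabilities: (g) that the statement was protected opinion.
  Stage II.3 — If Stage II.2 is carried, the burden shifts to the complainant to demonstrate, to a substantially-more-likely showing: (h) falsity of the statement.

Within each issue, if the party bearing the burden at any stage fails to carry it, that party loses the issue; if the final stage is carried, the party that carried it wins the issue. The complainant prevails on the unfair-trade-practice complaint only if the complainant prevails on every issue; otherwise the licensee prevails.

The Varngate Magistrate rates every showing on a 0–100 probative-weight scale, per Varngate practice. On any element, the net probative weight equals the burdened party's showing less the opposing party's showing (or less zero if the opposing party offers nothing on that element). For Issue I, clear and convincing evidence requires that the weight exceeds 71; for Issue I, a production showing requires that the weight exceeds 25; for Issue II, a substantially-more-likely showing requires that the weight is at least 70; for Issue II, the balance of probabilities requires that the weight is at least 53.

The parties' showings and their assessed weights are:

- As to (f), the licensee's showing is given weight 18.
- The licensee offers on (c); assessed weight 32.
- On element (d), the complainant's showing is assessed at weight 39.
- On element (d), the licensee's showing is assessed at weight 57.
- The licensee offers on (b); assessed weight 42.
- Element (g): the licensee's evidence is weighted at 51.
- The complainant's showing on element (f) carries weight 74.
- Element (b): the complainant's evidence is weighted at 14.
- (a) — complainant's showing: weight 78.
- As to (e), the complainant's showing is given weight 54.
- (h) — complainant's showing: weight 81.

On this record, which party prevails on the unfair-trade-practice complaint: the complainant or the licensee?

complainant

— Issue I —
Stage I.1 (complainant, clear and convincing evidence, weight exceeds 71): (a) 78 > 71 — meets.
  Stage I.1 is satisfied; the onus moves to the licensee.
Stage I.2 (licensee, a production showing, weight exceeds 25): (b) net 42−14=28 > 25 — meets; (c) 32 > 25 — meets.
  Stage I.2 carried; the burden remains with the licensee.
Stage I.3 (licensee, a production showing, weight exceeds 25): (d) net 57−39=18 ≤ 25 — fails.
  Stage I.3 not carried; the licensee fails its burden.
The analysis ends at Stage I.3; the complainant prevails on this issue.
— Issue II —
Stage II.1 (complainant, the balance of probabilities, weight is at least 53): (e) 54 ≥ 53 — meets; (f) net 74−18=56 ≥ 53 — meets.
  The complainant carries Stage II.1; the licensee now bears the burden.
Stage II.2 (licensee, the balance of probabilities, weight is at least 53): (g) 51 < 53 — fails.
  Stage II.2 not carried; the licensee fails its burden.
So the complainant prevails on this issue.
Per-issue: Issue I → complainant; Issue II → complainant. The complainant must prevail on every issue; overall, the complainant prevails.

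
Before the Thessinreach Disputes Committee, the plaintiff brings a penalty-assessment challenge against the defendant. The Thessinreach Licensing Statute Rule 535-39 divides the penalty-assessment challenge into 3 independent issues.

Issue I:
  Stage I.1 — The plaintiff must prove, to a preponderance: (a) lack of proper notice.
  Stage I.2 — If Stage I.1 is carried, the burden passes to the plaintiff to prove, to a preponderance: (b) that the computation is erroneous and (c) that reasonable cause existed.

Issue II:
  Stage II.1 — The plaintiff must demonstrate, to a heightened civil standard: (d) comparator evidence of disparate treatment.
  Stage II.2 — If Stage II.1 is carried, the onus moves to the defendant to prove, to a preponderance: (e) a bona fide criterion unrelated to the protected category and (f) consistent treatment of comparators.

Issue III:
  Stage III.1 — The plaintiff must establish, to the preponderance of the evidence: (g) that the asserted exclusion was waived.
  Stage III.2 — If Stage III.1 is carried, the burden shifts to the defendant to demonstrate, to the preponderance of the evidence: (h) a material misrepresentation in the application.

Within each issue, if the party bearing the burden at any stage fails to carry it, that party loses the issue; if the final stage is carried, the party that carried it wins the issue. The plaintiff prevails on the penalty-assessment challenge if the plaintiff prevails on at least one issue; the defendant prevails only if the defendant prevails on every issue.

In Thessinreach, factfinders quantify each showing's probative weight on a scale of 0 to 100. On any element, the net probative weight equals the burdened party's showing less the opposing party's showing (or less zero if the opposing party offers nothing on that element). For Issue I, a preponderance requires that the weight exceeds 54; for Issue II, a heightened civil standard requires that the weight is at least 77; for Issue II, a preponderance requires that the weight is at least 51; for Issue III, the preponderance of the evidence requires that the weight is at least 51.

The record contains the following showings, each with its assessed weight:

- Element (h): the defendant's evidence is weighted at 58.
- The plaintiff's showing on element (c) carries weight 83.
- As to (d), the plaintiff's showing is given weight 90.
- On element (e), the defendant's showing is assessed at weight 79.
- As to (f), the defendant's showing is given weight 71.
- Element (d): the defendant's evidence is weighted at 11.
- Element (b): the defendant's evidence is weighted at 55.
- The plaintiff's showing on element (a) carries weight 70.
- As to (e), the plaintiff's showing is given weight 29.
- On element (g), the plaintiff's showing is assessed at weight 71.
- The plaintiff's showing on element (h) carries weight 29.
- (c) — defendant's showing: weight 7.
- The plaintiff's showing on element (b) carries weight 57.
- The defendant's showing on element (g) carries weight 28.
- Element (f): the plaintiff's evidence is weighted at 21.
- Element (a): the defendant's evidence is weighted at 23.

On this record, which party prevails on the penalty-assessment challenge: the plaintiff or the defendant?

— Issue I —
Stage I.1 (plaintiff, a preponderance, weight exceeds 54): (a) net 70−23=47 ≤ 54 — fails.
  The plaintiff does not carry Stage I.1.
The defendant prevails on this issue.
— Issue II —
Stage II.1 (plaintiff, a heightened civil standard, weight is at least 77): (d) net 90−11=79 ≥ 77 — meets.
  The plaintiff carries Stage II.1; the defendant now bears the burden.
Stage II.2 (defendant, a preponderance, weight is at least 51): (e) net 79−29=50 < 51 — fails; (f) net 71−21=50 < 51 — fails.
  Stage II.2 not carried; the defendant fails its burden.
So the plaintiff prevails on this issue.
— Issue III —
Stage III.1 (plaintiff, the preponderance of the evidence, weight is at least 51): (g) net 71−28=43 < 51 — fails.
  Not every element is met, so the plaintiff fails to carry Stage III.1.
So the defendant prevails on this issue.
Per-issue: Issue I → defendant; Issue II → plaintiff; Issue III → defendant. The plaintiff must prevail on at least one issue; overall, the plaintiff prevails.

plaintiff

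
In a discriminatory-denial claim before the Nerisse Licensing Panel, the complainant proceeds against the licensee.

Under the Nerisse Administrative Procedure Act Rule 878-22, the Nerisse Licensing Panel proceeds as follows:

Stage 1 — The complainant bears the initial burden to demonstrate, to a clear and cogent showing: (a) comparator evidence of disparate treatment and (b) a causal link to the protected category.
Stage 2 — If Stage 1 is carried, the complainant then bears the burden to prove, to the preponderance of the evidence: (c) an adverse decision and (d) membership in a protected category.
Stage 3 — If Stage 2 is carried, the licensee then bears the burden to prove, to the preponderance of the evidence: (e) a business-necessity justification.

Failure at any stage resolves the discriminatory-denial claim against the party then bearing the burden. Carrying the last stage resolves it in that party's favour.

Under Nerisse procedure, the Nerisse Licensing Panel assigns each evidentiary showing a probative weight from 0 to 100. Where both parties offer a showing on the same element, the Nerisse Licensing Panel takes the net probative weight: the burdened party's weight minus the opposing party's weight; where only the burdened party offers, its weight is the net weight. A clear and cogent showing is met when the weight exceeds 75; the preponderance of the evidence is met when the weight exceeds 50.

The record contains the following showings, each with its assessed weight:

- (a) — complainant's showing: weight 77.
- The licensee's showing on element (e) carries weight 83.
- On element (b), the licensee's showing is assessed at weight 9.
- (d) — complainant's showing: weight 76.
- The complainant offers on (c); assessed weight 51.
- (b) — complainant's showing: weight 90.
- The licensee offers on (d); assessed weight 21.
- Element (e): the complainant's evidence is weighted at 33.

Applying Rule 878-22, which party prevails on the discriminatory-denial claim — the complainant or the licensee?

Stage 1 — burden on complainant; standard: a clear and cogent showing (weight exceeds 75).
    (a): 77 > 75 [met]
    (b): 90 − 9 = 81 > 75 [met]
  All elements met. The complainant retains the burden for Stage 2.
Stage 2 — burden on complainant; standard: the preponderance of the evidence (weight exceeds 50).
    (c): 51 > 50 [met]
    (d): 76 − 21 = 55 > 50 [met]
  Stage 2 is satisfied; the onus moves to the licensee.
Stage 3 — burden on licensee; standard: the preponderance of the evidence (weight exceeds 50).
    (e): 83 − 33 = 50 ≤ 50 [not met]
  The licensee does not carry Stage 3.
The complainant prevails.

complainant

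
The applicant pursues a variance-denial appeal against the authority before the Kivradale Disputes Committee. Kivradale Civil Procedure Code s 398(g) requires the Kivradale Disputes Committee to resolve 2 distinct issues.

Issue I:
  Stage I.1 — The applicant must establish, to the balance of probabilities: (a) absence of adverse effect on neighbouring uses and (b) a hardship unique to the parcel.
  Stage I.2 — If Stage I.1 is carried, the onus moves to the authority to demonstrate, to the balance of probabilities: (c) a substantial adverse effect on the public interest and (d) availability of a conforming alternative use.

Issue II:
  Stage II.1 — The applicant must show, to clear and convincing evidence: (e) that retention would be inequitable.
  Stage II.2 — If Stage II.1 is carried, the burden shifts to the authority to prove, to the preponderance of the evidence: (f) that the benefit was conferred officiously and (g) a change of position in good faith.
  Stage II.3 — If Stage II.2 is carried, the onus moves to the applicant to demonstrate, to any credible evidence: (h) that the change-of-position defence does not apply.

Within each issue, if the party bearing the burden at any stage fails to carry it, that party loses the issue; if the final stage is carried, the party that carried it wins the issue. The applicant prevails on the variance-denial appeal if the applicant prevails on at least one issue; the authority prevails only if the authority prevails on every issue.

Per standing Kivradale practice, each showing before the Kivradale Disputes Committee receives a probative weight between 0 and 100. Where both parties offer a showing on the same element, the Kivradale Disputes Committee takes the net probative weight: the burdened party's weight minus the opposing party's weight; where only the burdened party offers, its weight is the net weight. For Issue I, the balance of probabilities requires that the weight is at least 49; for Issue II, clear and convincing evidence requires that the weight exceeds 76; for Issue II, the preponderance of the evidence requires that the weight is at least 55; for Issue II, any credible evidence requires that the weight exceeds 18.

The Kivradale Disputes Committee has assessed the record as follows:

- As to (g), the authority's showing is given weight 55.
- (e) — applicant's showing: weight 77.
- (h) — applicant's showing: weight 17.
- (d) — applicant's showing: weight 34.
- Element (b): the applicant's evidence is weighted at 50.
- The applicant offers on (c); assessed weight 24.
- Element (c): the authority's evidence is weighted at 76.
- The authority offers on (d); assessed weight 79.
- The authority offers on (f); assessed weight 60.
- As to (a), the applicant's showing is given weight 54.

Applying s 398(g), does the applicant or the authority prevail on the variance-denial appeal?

applicant

— Issue I —
Stage I.1 (applicant, the balance of probabilities, weight is at least 49): (a) 54 ≥ 49 — meets; (b) 50 ≥ 49 — meets.
  Stage I.1 is satisfied; the onus moves to the authority.
Stage I.2 (authority, the balance of probabilities, weight is at least 49): (c) net 76−24=52 ≥ 49 — meets; (d) net 79−34=45 < 49 — fails.
  Stage I.2 not carried; the authority fails its burden.
The applicant prevails on this issue.
— Issue II —
Stage II.1 (applicant, clear and convincing evidence, weight exceeds 76): (e) 77 > 76 — meets.
  All elements met. The burden passes to the authority.
Stage II.2 (authority, the preponderance of the evidence, weight is at least 55): (f) 60 ≥ 55 — meets; (g) 55 ≥ 55 — meets.
  All elements met. The burden passes to the applicant.
Stage II.3 (applicant, any credible evidence, weight exceeds 18): (h) 17 ≤ 18 — fails.
  The applicant does not carry Stage II.3.
So the authority prevails on this issue.
Per-issue: Issue I → applicant; Issue II → authority. The applicant must prevail on at least one issue; overall, the applicant prevails.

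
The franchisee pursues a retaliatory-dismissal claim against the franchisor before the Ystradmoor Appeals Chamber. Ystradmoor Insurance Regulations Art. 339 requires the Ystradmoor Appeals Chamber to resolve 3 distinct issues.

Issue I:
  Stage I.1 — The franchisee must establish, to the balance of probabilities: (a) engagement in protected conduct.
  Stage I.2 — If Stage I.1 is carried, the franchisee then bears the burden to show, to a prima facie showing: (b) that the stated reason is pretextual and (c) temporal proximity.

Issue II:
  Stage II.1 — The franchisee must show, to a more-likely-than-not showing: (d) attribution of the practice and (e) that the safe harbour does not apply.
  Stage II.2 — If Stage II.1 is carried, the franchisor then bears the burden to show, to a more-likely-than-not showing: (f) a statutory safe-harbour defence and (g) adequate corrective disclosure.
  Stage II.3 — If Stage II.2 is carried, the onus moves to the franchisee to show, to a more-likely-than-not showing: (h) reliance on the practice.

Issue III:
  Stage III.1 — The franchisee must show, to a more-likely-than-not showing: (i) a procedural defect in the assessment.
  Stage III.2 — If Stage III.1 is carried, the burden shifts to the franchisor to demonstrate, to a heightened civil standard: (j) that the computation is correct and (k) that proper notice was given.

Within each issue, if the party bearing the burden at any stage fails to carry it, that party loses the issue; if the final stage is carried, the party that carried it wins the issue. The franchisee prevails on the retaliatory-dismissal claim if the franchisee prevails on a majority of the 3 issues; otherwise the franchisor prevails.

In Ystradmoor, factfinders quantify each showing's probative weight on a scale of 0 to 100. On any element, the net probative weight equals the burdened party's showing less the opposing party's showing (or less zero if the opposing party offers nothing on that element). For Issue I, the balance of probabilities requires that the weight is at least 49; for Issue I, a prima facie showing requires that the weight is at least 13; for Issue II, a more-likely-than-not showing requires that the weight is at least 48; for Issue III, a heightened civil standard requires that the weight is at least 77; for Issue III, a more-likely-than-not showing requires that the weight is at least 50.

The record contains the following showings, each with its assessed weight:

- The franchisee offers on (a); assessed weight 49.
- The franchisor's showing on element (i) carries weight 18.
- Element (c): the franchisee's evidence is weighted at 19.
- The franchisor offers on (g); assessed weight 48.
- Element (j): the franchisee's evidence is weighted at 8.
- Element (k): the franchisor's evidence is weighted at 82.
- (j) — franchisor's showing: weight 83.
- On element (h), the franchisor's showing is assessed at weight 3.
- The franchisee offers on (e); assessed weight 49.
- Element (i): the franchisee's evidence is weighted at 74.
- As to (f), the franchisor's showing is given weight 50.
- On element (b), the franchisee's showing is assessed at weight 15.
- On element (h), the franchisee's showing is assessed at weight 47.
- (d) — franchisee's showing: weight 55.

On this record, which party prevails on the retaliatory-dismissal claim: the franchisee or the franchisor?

— Issue I —
At Stage I.1 the franchisee must meet the balance of probabilities (weight is at least 49): on (a) the weight is 49, ≥ 49, so (a) meets the standard.
  All elements met. The franchisee retains the burden for Stage I.2.
At Stage I.2 the franchisee must meet a prima facie showing (weight is at least 13): on (b) the weight is 15, ≥ 13, so (b) meets the standard; on (c) the weight is 19, which does reach 13, so (c) meets the standard.
  All elements met at the final stage.
With every stage satisfied, the franchisee prevails on this issue.
— Issue II —
At Stage II.1 the franchisee must meet a more-likely-than-not showing (weight is at least 48): on (d) the weight is 55, which does reach 48, so (d) meets the standard; on (e) the weight is 49, which does reach 48, so (e) meets the standard.
  Stage II.1 is satisfied; the onus moves to the franchisor.
At Stage II.2 the franchisor must meet a more-likely-than-not showing (weight is at least 48): on (f) the weight is 50, ≥ 48, so (f) meets the standard; on (g) the weight is 48, ≥ 48, so (g) meets the standard.
  Stage II.2 is satisfied; the onus moves to the franchisee.
At Stage II.3 the franchisee must meet a more-likely-than-not showing (weight is at least 48): on (h) the weight is 47 less the opposing 3 gives net 44, which does not reach 48, so (h) does not meet the standard.
  Not every element is met, so the franchisee fails to carry Stage II.3.
The franchisor prevails on this issue.
— Issue III —
At Stage III.1 the franchisee must meet a more-likely-than-not showing (weight is at least 50): on (i) the weight is 74 less the opposing 18 gives net 56, ≥ 50, so (i) meets the standard.
  Stage III.1 carried; the burden shifts to the franchisor.
At Stage III.2 the franchisor must meet a heightened civil standard (weight is at least 77): on (j) the weight is 83 less the opposing 8 gives net 75, < 77, so (j) does not meet the standard; on (k) the weight is 82, ≥ 77, so (k) meets the standard.
  Stage III.2 not carried; the franchisor fails its burden.
So the franchisee prevails on this issue.
Per-issue: Issue I → franchisee; Issue II → franchisor; Issue III → franchisee. The franchisee must prevail on a majority of issues; overall, the franchisee prevails.

franchisee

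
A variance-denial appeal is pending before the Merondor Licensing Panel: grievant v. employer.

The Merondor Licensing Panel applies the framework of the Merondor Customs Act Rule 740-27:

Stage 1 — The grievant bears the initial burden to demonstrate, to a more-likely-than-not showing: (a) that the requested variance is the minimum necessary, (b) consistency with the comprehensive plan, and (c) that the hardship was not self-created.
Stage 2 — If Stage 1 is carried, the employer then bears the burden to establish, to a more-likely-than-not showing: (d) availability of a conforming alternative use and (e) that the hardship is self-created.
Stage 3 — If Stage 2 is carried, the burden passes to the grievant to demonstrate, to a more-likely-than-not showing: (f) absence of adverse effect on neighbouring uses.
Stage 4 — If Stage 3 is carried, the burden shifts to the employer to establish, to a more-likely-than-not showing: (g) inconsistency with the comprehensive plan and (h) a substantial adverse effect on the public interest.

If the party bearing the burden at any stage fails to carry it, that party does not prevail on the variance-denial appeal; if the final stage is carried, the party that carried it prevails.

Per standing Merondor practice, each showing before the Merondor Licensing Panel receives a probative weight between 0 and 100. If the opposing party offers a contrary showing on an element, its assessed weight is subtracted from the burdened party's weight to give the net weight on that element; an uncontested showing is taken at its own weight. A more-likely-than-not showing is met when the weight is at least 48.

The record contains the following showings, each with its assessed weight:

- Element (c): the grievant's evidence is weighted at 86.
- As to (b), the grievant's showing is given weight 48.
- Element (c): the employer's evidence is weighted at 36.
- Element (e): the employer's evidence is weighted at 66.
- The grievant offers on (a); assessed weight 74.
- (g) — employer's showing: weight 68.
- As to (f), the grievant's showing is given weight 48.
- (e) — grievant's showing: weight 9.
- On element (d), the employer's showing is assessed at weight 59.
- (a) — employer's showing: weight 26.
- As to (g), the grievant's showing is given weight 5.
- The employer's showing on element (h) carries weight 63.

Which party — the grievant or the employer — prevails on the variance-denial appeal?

Stage 1 — burden on grievant; standard: a more-likely-than-not showing (weight is at least 48).
    (a): 74 − 26 = 48 ≥ 48 [met]
    (b): 48 ≥ 48 [met]
    (c): 86 − 36 = 50 ≥ 48 [met]
  The grievant carries Stage 1; the employer now bears the burden.
Stage 2 — burden on employer; standard: a more-likely-than-not showing (weight is at least 48).
    (d): 59 ≥ 48 [met]
    (e): 66 − 9 = 57 ≥ 48 [met]
  Stage 2 is satisfied; the onus moves to the grievant.
Stage 3 — burden on grievant; standard: a more-likely-than-not showing (weight is at least 48).
    (f): 48 ≥ 48 [met]
  Stage 3 is satisfied; the onus moves to the employer.
Stage 4 — burden on employer; standard: a more-likely-than-not showing (weight is at least 48).
    (g): 68 − 5 = 63 ≥ 48 [met]
    (h): 63 ≥ 48 [met]
  All elements met at the final stage.
With every stage satisfied, the employer prevails.

employer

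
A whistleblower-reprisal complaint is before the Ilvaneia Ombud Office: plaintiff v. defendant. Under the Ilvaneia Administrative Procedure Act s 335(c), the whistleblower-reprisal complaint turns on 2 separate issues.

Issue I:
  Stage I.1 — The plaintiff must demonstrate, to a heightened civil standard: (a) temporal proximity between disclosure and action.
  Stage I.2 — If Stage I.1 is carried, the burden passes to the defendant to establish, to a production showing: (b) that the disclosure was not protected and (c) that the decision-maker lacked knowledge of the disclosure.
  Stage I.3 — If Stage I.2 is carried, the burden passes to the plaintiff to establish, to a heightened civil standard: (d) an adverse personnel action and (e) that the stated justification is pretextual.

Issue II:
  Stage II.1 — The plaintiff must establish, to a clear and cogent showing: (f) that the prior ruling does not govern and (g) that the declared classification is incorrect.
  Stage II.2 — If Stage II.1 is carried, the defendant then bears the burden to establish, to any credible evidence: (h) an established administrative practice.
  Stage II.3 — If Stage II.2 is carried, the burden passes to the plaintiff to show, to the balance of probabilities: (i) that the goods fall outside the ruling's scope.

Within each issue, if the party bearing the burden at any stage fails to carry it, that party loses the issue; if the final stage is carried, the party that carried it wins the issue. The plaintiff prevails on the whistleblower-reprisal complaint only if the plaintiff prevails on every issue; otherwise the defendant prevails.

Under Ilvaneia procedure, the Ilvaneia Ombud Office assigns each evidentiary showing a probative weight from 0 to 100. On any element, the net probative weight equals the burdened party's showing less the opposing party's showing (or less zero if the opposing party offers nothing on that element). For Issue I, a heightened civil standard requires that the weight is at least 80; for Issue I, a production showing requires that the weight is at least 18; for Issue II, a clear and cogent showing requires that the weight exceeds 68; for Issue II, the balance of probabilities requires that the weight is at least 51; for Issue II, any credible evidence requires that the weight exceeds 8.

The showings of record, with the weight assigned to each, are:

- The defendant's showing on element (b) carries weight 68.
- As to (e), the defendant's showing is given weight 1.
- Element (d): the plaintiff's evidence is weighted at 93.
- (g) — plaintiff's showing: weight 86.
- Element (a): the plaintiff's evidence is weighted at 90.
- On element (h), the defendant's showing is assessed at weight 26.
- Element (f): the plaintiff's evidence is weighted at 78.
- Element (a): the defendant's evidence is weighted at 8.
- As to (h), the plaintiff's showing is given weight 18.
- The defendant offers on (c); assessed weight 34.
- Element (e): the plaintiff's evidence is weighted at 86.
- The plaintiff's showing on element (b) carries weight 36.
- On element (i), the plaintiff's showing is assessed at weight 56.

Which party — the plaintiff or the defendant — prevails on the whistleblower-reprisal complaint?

plaintiff

— Issue I —
Stage I.1 (plaintiff, a heightened civil standard, weight is at least 80): (a) net 90−8=82 ≥ 80 — meets.
  Stage I.1 carried; the burden shifts to the defendant.
Stage I.2 (defendant, a production showing, weight is at least 18): (b) net 68−36=32 ≥ 18 — meets; (c) 34 ≥ 18 — meets.
  The defendant carries Stage I.2; the plaintiff now bears the burden.
Stage I.3 (plaintiff, a heightened civil standard, weight is at least 80): (d) 93 ≥ 80 — meets; (e) net 86−1=85 ≥ 80 — meets.
  All elements met at the final stage.
All stages carried — the plaintiff prevails on this issue.
— Issue II —
Stage II.1 (plaintiff, a clear and cogent showing, weight exceeds 68): (f) 78 > 68 — meets; (g) 86 > 68 — meets.
  Stage II.1 carried; the burden shifts to the defendant.
Stage II.2 (defendant, any credible evidence, weight exceeds 8): (h) net 26−18=8 ≤ 8 — fails.
  The defendant does not carry Stage II.2.
So the plaintiff prevails on this issue.
Per-issue: Issue I → plaintiff; Issue II → plaintiff. The plaintiff must prevail on every issue; overall, the plaintiff prevails.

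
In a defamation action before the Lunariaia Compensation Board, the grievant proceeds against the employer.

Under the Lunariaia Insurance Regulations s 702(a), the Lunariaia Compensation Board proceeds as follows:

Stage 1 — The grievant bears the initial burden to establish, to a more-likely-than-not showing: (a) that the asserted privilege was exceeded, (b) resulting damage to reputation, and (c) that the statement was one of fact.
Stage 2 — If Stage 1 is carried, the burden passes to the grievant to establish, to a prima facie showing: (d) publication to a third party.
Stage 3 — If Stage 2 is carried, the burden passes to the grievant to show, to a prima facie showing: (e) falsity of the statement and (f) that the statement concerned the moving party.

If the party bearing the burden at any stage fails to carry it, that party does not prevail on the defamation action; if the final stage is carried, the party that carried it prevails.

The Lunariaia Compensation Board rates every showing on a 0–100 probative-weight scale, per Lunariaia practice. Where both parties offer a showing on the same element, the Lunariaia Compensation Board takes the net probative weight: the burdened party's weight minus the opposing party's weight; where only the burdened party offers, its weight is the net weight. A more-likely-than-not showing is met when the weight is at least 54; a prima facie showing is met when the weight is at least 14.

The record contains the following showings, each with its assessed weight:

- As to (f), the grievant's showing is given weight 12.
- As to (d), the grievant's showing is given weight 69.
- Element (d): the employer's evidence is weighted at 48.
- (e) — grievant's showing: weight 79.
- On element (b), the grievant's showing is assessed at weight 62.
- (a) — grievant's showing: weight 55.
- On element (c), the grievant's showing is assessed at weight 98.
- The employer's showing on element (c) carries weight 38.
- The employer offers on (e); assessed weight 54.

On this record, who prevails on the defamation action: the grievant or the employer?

At Stage 1 the grievant must meet a more-likely-than-not showing (weight is at least 54): on (a) the weight is 55, ≥ 54, so (a) meets the standard; on (b) the weight is 62, which does reach 54, so (b) meets the standard; on (c) the weight is 98 less the opposing 38 gives net 60, which does reach 54, so (c) meets the standard.
  Stage 1 carried; the burden remains with the grievant.
At Stage 2 the grievant must meet a prima facie showing (weight is at least 14): on (d) the weight is 69 less the opposing 48 gives net 21, ≥ 14, so (d) meets the standard.
  Stage 2 is satisfied; the grievant continues to bear the burden.
At Stage 3 the grievant must meet a prima facie showing (weight is at least 14): on (e) the weight is 79 less the opposing 54 gives net 25, ≥ 14, so (e) meets the standard; on (f) the weight is 12, which does not reach 14, so (f) does not meet the standard.
  Not every element is met, so the grievant fails to carry Stage 3.
So the employer prevails.

employer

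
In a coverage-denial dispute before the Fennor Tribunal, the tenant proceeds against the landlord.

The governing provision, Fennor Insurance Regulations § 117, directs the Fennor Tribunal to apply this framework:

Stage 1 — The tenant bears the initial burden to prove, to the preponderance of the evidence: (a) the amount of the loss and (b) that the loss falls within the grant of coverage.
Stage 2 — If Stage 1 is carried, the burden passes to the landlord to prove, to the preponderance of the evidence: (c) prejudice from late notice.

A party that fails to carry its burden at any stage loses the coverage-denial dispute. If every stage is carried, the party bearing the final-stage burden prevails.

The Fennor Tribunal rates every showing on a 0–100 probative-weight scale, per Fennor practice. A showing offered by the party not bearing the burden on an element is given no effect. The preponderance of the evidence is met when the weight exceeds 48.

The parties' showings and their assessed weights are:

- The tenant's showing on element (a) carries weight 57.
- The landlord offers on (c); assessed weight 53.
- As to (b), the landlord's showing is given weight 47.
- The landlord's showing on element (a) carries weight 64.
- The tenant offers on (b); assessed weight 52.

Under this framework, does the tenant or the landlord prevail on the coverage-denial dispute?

Stage 1 — burden on tenant; standard: the preponderance of the evidence (weight exceeds 48).
    (a): 57 (landlord's 64 disregarded) > 48 [met]
    (b): 52 (landlord's 47 disregarded) > 48 [met]
  All elements met. The burden passes to the landlord.
Stage 2 — burden on landlord; standard: the preponderance of the evidence (weight exceeds 48).
    (c): 53 > 48 [met]
  Stage 2 carried; the final stage is satisfied.
Every stage carried; the landlord prevails.

landlord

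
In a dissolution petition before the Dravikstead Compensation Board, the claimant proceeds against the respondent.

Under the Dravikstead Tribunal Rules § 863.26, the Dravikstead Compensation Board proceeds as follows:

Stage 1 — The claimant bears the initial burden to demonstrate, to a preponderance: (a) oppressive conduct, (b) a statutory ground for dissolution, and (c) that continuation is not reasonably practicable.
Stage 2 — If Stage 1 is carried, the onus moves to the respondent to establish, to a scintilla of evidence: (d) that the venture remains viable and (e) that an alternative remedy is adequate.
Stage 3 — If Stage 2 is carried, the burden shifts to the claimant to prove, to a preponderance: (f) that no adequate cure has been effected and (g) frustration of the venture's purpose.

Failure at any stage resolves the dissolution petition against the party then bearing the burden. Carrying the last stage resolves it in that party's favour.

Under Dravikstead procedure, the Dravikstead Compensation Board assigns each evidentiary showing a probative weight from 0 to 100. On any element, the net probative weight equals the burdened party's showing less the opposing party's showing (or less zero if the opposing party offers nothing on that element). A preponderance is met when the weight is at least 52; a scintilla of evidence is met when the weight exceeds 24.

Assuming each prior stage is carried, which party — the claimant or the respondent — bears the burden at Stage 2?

respondent

Stage 2's rule assigns the burden to the respondent (to a scintilla of evidence).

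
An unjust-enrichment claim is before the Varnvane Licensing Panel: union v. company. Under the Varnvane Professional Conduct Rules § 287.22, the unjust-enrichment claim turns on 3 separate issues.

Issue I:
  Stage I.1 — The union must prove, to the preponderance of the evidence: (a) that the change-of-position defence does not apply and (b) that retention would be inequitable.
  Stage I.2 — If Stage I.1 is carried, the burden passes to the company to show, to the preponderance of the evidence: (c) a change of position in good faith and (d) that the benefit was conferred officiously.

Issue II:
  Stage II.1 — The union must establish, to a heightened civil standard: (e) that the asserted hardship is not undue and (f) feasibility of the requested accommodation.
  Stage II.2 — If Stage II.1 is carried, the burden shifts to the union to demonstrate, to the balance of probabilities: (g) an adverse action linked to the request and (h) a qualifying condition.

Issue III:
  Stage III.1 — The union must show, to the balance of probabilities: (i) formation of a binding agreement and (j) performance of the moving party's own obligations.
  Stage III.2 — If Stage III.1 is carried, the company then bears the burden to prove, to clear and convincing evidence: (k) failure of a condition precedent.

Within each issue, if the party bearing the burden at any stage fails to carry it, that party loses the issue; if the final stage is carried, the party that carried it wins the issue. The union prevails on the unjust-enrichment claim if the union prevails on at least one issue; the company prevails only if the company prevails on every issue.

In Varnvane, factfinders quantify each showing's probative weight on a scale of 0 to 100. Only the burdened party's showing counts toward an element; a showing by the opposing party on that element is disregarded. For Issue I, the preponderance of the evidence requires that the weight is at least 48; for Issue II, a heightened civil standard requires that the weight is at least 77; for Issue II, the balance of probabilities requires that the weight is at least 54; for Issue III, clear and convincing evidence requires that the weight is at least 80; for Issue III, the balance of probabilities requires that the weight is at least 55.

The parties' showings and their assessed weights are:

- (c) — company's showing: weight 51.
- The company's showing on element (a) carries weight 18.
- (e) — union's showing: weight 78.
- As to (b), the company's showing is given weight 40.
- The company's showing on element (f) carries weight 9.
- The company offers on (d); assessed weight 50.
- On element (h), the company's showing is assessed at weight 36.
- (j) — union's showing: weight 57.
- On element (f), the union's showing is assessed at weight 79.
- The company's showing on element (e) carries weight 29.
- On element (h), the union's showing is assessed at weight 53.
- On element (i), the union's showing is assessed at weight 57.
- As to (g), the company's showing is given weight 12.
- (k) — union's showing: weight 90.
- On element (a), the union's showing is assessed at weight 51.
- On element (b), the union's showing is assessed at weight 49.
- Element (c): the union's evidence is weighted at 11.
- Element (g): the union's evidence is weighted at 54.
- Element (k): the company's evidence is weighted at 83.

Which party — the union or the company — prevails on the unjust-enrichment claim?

— Issue I —
Stage I.1 (union, the preponderance of the evidence, weight is at least 48): (a) 51 (company's 18 disregarded) ≥ 48 — meets; (b) 49 (company's 40 disregarded) ≥ 48 — meets.
  Stage I.1 is satisfied; the onus moves to the company.
Stage I.2 (company, the preponderance of the evidence, weight is at least 48): (c) 51 (union's 11 disregarded) ≥ 48 — meets; (d) 50 ≥ 48 — meets.
  Stage I.2 carried; the final stage is satisfied.
With every stage satisfied, the company prevails on this issue.
— Issue II —
Stage II.1 (union, a heightened civil standard, weight is at least 77): (e) 78 (company's 29 disregarded) ≥ 77 — meets; (f) 79 (company's 9 disregarded) ≥ 77 — meets.
  Stage II.1 is satisfied; the union continues to bear the burden.
Stage II.2 (union, the balance of probabilities, weight is at least 54): (g) 54 (company's 12 disregarded) ≥ 54 — meets; (h) 53 (company's 36 disregarded) < 54 — fails.
  Stage II.2 not carried; the union fails its burden.
So the company prevails on this issue.
— Issue III —
Stage III.1 (union, the balance of probabilities, weight is at least 55): (i) 57 ≥ 55 — meets; (j) 57 ≥ 55 — meets.
  Stage III.1 carried; the burden shifts to the company.
Stage III.2 (company, clear and convincing evidence, weight is at least 80): (k) 83 (union's 90 disregarded) ≥ 80 — meets.
  The company carries the last stage.
All stages carried — the company prevails on this issue.
Per-issue: Issue I → company; Issue II → company; Issue III → company. The union must prevail on at least one issue; overall, the company prevails.

company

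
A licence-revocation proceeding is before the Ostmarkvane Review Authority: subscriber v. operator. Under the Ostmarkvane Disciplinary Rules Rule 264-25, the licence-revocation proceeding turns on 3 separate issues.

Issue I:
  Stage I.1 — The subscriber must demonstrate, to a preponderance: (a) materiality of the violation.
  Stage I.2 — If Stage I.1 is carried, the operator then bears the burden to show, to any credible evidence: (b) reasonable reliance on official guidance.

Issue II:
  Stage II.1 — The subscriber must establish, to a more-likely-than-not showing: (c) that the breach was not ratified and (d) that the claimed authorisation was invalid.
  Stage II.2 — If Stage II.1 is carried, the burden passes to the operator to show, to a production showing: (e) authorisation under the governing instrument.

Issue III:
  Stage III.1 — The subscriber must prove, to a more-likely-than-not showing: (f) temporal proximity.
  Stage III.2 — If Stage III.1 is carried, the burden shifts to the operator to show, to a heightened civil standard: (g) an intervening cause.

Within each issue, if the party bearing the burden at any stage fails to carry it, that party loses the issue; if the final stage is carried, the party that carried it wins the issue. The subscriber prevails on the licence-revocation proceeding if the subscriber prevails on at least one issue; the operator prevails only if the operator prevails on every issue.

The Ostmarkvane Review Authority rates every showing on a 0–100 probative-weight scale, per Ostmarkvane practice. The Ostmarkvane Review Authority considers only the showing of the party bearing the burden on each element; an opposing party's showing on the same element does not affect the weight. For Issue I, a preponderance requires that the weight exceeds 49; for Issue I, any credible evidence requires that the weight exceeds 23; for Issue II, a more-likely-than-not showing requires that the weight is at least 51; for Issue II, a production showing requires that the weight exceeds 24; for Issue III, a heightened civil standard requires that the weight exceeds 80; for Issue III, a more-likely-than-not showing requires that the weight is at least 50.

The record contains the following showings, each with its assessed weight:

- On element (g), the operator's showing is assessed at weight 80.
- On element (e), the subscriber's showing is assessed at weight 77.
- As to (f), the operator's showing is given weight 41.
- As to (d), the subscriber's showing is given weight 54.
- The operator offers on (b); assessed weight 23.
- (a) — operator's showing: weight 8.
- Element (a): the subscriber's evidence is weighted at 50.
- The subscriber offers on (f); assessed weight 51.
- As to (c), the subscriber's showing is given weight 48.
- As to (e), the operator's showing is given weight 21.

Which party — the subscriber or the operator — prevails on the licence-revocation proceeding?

— Issue I —
Stage I.1 (subscriber, a preponderance, weight exceeds 49): (a) 50 (operator's 8 disregarded) > 49 — meets.
  Stage I.1 carried; the burden shifts to the operator.
Stage I.2 (operator, any credible evidence, weight exceeds 23): (b) 23 ≤ 23 — fails.
  Stage I.2 not carried; the operator fails its burden.
The analysis ends at Stage I.2; the subscriber prevails on this issue.
— Issue II —
Stage II.1 — burden on subscriber; standard: a more-likely-than-not showing (weight is at least 51).
    (c): 48 < 51 [not met]
    (d): 54 ≥ 51 [met]
  Stage II.1 not carried; the subscriber fails its burden.
So the operator prevails on this issue.
— Issue III —
Stage III.1 — burden on subscriber; standard: a more-likely-than-not showing (weight is at least 50).
    (f): 51 (operator's 41 disregarded) ≥ 50 [met]
  All elements met. The burden passes to the operator.
Stage III.2 — burden on operator; standard: a heightened civil standard (weight exceeds 80).
    (g): 80 ≤ 80 [not met]
  Not every element is met, so the operator fails to carry Stage III.2.
So the subscriber prevails on this issue.
Per-issue: Issue I → subscriber; Issue II → operator; Issue III → subscriber. The subscriber must prevail on at least one issue; overall, the subscriber prevails.

subscriber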